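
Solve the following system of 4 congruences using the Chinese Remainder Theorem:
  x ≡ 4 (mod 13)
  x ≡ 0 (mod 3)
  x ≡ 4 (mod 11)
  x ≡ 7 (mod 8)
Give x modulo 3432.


Product of moduli M = 13 · 3 · 11 · 8 = 3432.
Merge one congruence at a time:
  Start: x ≡ 4 (mod 13).
  Combine with x ≡ 0 (mod 3); new modulus lcm = 39.
    Write x = 4 + 13·t and substitute into x ≡ 0 (mod 3): 13·t ≡ 0 − 4 = -4 (mod 3).
    Reduce coefficients mod 3: 1·t ≡ 2 (mod 3).
    So t ≡ 2 (mod 3).
    Then x = 4 + 13·2 = 30, valid modulo lcm(13, 3) = 39: x ≡ 30 (mod 39).
  Combine with x ≡ 4 (mod 11); new modulus lcm = 429.
    Write x = 30 + 39·t and substitute into x ≡ 4 (mod 11): 39·t ≡ 4 − 30 = -26 (mod 11).
    Reduce coefficients mod 11: 6·t ≡ 7 (mod 11).
    The inverse of 6 mod 11 is 2 (since 6·2 = 12 = 1·11 + 1), so t ≡ 2·7 = 14 ≡ 3 (mod 11).
    Then x = 30 + 39·3 = 147, valid modulo lcm(39, 11) = 429: x ≡ 147 (mod 429).
  Combine with x ≡ 7 (mod 8); new modulus lcm = 3432.
    Write x = 147 + 429·t and substitute into x ≡ 7 (mod 8): 429·t ≡ 7 − 147 = -140 (mod 8).
    Reduce coefficients mod 8: 5·t ≡ 4 (mod 8).
    The inverse of 5 mod 8 is 5 (since 5·5 = 25 = 3·8 + 1), so t ≡ 5·4 = 20 ≡ 4 (mod 8).
    Then x = 147 + 429·4 = 1863, valid modulo lcm(429, 8) = 3432: x ≡ 1863 (mod 3432).
Verify against each original: 1863 mod 13 = 4, 1863 mod 3 = 0, 1863 mod 11 = 4, 1863 mod 8 = 7.

x ≡ 1863 (mod 3432).


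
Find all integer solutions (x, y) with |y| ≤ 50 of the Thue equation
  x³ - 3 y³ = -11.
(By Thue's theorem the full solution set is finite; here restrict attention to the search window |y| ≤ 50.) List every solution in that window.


The equation is x³ - 3y³ = -11. For fixed y, x³ = 3·y³ − 11, so a solution requires the RHS to be a perfect cube.
Strategy: iterate y from -50 to 50, compute RHS = 3·y³ − 11, and check whether it is a (positive or negative) perfect cube.
Check small values of y:
  y = 0: RHS = -11 is not a perfect cube.
  y = 1: RHS = -8 = (-2)³ ⇒ x = -2 works.
  y = -1: RHS = -14 is not a perfect cube.
  y = 2: RHS = 13 is not a perfect cube.
  y = -2: RHS = -35 is not a perfect cube.
  y = 3: RHS = 70 is not a perfect cube.
  y = -3: RHS = -92 is not a perfect cube.
Continuing the search up to |y| = 50 finds no further solutions beyond those listed.
Collected solutions: (-2, 1).

Solutions (with |y| ≤ 50): (-2, 1).


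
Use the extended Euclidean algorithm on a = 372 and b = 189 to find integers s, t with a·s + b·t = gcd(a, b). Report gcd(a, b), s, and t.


Euclidean algorithm on (372, 189) — divide until remainder is 0:
  372 = 1 · 189 + 183
  189 = 1 · 183 + 6
  183 = 30 · 6 + 3
  6 = 2 · 3 + 0
gcd(372, 189) = 3.
Track Bezout coefficients alongside the remainders: start with r₀ = 372 = a·1 + b·0 (s = 1, t = 0) and r₁ = 189 = a·0 + b·1 (s = 0, t = 1); each new remainder r_{k+1} = r_{k-1} − q_k·r_k inherits s_{k+1} = s_{k-1} − q_k·s_k, t_{k+1} = t_{k-1} − q_k·t_k, so r_k = a·s_k + b·t_k at every step:
  q = 1: r = 183, s = 1 − 1·0 = 1, t = 0 − 1·1 = -1  (check: 372·1 + 189·(-1) = 183)
  q = 1: r = 6, s = 0 − 1·1 = -1, t = 1 − 1·(-1) = 2  (check: 372·(-1) + 189·2 = 6)
  q = 30: r = 3, s = 1 − 30·(-1) = 31, t = -1 − 30·2 = -61  (check: 372·31 + 189·(-61) = 3)
The row with r = 3 (the gcd) gives the Bezout coefficients s = 31, t = -61.
Result: 372 · (31) + 189 · (-61) = 3.

gcd(372, 189) = 3; s = 31, t = -61 (check: 372·31 + 189·(-61) = 3).


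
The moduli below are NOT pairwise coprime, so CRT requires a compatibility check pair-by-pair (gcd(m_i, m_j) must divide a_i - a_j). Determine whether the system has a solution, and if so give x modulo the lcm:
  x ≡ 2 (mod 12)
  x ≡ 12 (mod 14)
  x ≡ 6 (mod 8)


Moduli 12, 14, 8 are not pairwise coprime, so CRT works modulo lcm(m_i) when all pairwise compatibility conditions hold.
Pairwise compatibility: gcd(m_i, m_j) must divide a_i - a_j for every pair.
Merge one congruence at a time:
  Start: x ≡ 2 (mod 12).
  Combine with x ≡ 12 (mod 14): gcd(12, 14) = 2; 12 - 2 = 10, which IS divisible by 2, so compatible.
    Write x = 2 + 12·t and substitute into x ≡ 12 (mod 14): 12·t ≡ 12 − 2 = 10 (mod 14).
    Divide the congruence (and modulus) by g = 2: 6·t ≡ 5 (mod 7).
    The inverse of 6 mod 7 is 6 (since 6·6 = 36 = 5·7 + 1), so t ≡ 6·5 = 30 ≡ 2 (mod 7).
    Then x = 2 + 12·2 = 26, valid modulo lcm(12, 14) = 84: x ≡ 26 (mod 84).
  Combine with x ≡ 6 (mod 8): gcd(84, 8) = 4; 6 - 26 = -20, which IS divisible by 4, so compatible.
    Write x = 26 + 84·t and substitute into x ≡ 6 (mod 8): 84·t ≡ 6 − 26 = -20 (mod 8).
    Divide the congruence (and modulus) by g = 4: 21·t ≡ -5 (mod 2).
    Reduce coefficients mod 2: 1·t ≡ 1 (mod 2).
    So t ≡ 1 (mod 2).
    Then x = 26 + 84·1 = 110, valid modulo lcm(84, 8) = 168: x ≡ 110 (mod 168).
Verify: 110 mod 12 = 2, 110 mod 14 = 12, 110 mod 8 = 6.

x ≡ 110 (mod 168).


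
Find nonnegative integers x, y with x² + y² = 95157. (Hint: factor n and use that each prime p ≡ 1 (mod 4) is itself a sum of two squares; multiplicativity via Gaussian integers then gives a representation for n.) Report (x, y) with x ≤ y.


Step 1: Factor n = 95157 = 3^2 · 97 · 109.
Step 2: Check the mod-4 condition on each prime factor: 3 ≡ 3 (mod 4), exponent 2 (must be even); 97 ≡ 1 (mod 4), exponent 1; 109 ≡ 1 (mod 4), exponent 1.
All primes ≡ 3 (mod 4) appear to even exponent (or don't appear), so by the two-squares theorem n IS expressible as a sum of two squares.
Step 3: Build a representation. Group n = k² · m with k = 3 and m = 97 · 109 = 10573 (a product of primes ≡ 1 (mod 4)); a representation of m scales to one of n via (k·x)² + (k·y)² = k²(x² + y²). Each prime p ≡ 1 (mod 4) is itself a sum of two squares; find a² by testing p − a² for a perfect square:
  97: 97 − 1² = 96, 97 − 2² = 93, 97 − 3² = 88, 97 − 4² = 81 = 9² ⇒ 97 = 4² + 9².
  109: 109 − 1² = 108, 109 − 2² = 105, 109 − 3² = 100 = 10² ⇒ 109 = 3² + 10².
  Combine using the Brahmagupta–Fibonacci identity (a² + b²)(c² + d²) = (ac − bd)² + (ad + bc)² = (ac + bd)² + (ad − bc)²:
  97 · 109 = 10573: from (4² + 9²)(3² + 10²), take (4·3 − 9·10, 4·10 + 9·3) = (12 − 90, 40 + 27) = (-78, 67); dropping signs (only squares matter) gives (78, 67); check 78² + 67² = 6084 + 4489 = 10573 ✓.
  Scale by k = 3: (3·78, 3·67) = (234, 201).
Step 4: Order so x ≤ y and verify: 201² + 234² = 40401 + 54756 = 95157 = n. ✓

n = 95157 = 201² + 234² (one valid representation with x ≤ y).


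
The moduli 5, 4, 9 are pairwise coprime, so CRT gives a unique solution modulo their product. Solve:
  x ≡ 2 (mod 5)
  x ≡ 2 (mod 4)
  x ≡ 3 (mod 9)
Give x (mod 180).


Moduli 5, 4, 9 are pairwise coprime; by CRT there is a unique solution modulo M = 5 · 4 · 9 = 180.
Solve pairwise, accumulating the modulus:
  Start with x ≡ 2 (mod 5).
  Combine with x ≡ 2 (mod 4): since gcd(5, 4) = 1, we get a unique residue mod 20.
    Write x = 2 + 5·t and substitute into x ≡ 2 (mod 4): 5·t ≡ 2 − 2 = 0 (mod 4).
    Reduce coefficients mod 4: 1·t ≡ 0 (mod 4).
    So t ≡ 0 (mod 4).
    Then x = 2 + 5·0 = 2, valid modulo lcm(5, 4) = 20: x ≡ 2 (mod 20).
  Combine with x ≡ 3 (mod 9): since gcd(20, 9) = 1, we get a unique residue mod 180.
    Write x = 2 + 20·t and substitute into x ≡ 3 (mod 9): 20·t ≡ 3 − 2 = 1 (mod 9).
    Reduce coefficients mod 9: 2·t ≡ 1 (mod 9).
    The inverse of 2 mod 9 is 5 (since 2·5 = 10 = 1·9 + 1), so t ≡ 5·1 = 5 ≡ 5 (mod 9).
    Then x = 2 + 20·5 = 102, valid modulo lcm(20, 9) = 180: x ≡ 102 (mod 180).
Verify: 102 mod 5 = 2 ✓, 102 mod 4 = 2 ✓, 102 mod 9 = 3 ✓.

x ≡ 102 (mod 180).


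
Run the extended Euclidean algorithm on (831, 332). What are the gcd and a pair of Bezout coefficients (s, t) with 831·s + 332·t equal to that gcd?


Euclidean algorithm on (831, 332) — divide until remainder is 0:
  831 = 2 · 332 + 167
  332 = 1 · 167 + 165
  167 = 1 · 165 + 2
  165 = 82 · 2 + 1
  2 = 2 · 1 + 0
gcd(831, 332) = 1.
Track Bezout coefficients alongside the remainders: start with r₀ = 831 = a·1 + b·0 (s = 1, t = 0) and r₁ = 332 = a·0 + b·1 (s = 0, t = 1); each new remainder r_{k+1} = r_{k-1} − q_k·r_k inherits s_{k+1} = s_{k-1} − q_k·s_k, t_{k+1} = t_{k-1} − q_k·t_k, so r_k = a·s_k + b·t_k at every step:
  q = 2: r = 167, s = 1 − 2·0 = 1, t = 0 − 2·1 = -2  (check: 831·1 + 332·(-2) = 167)
  q = 1: r = 165, s = 0 − 1·1 = -1, t = 1 − 1·(-2) = 3  (check: 831·(-1) + 332·3 = 165)
  q = 1: r = 2, s = 1 − 1·(-1) = 2, t = -2 − 1·3 = -5  (check: 831·2 + 332·(-5) = 2)
  q = 82: r = 1, s = -1 − 82·2 = -165, t = 3 − 82·(-5) = 413  (check: 831·(-165) + 332·413 = 1)
The row with r = 1 (the gcd) gives the Bezout coefficients s = -165, t = 413.
Result: 831 · (-165) + 332 · (413) = 1.

gcd(831, 332) = 1; s = -165, t = 413 (check: 831·(-165) + 332·413 = 1).


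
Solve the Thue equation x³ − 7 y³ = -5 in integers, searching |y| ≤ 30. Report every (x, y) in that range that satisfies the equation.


The equation is x³ - 7y³ = -5. For fixed y, x³ = 7·y³ − 5, so a solution requires the RHS to be a perfect cube.
Strategy: iterate y from -30 to 30, compute RHS = 7·y³ − 5, and check whether it is a (positive or negative) perfect cube.
Check small values of y:
  y = 0: RHS = -5 is not a perfect cube.
  y = 1: RHS = 2 is not a perfect cube.
  y = -1: RHS = -12 is not a perfect cube.
  y = 2: RHS = 51 is not a perfect cube.
  y = -2: RHS = -61 is not a perfect cube.
  y = 3: RHS = 184 is not a perfect cube.
  y = -3: RHS = -194 is not a perfect cube.
Continuing the search up to |y| = 30 finds no solutions either.
No (x, y) in the scanned range satisfies the equation.

No integer solutions with |y| ≤ 30.


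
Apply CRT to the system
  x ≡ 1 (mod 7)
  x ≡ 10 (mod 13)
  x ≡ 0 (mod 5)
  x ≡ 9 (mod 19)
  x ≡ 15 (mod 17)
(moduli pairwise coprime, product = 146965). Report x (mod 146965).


Product of moduli M = 7 · 13 · 5 · 19 · 17 = 146965.
Merge one congruence at a time:
  Start: x ≡ 1 (mod 7).
  Combine with x ≡ 10 (mod 13); new modulus lcm = 91.
    Write x = 1 + 7·t and substitute into x ≡ 10 (mod 13): 7·t ≡ 10 − 1 = 9 (mod 13).
    The inverse of 7 mod 13 is 2 (since 7·2 = 14 = 1·13 + 1), so t ≡ 2·9 = 18 ≡ 5 (mod 13).
    Then x = 1 + 7·5 = 36, valid modulo lcm(7, 13) = 91: x ≡ 36 (mod 91).
  Combine with x ≡ 0 (mod 5); new modulus lcm = 455.
    Write x = 36 + 91·t and substitute into x ≡ 0 (mod 5): 91·t ≡ 0 − 36 = -36 (mod 5).
    Reduce coefficients mod 5: 1·t ≡ 4 (mod 5).
    So t ≡ 4 (mod 5).
    Then x = 36 + 91·4 = 400, valid modulo lcm(91, 5) = 455: x ≡ 400 (mod 455).
  Combine with x ≡ 9 (mod 19); new modulus lcm = 8645.
    Write x = 400 + 455·t and substitute into x ≡ 9 (mod 19): 455·t ≡ 9 − 400 = -391 (mod 19).
    Reduce coefficients mod 19: 18·t ≡ 8 (mod 19).
    The inverse of 18 mod 19 is 18 (since 18·18 = 324 = 17·19 + 1), so t ≡ 18·8 = 144 ≡ 11 (mod 19).
    Then x = 400 + 455·11 = 5405, valid modulo lcm(455, 19) = 8645: x ≡ 5405 (mod 8645).
  Combine with x ≡ 15 (mod 17); new modulus lcm = 146965.
    Write x = 5405 + 8645·t and substitute into x ≡ 15 (mod 17): 8645·t ≡ 15 − 5405 = -5390 (mod 17).
    Reduce coefficients mod 17: 9·t ≡ 16 (mod 17).
    The inverse of 9 mod 17 is 2 (since 9·2 = 18 = 1·17 + 1), so t ≡ 2·16 = 32 ≡ 15 (mod 17).
    Then x = 5405 + 8645·15 = 135080, valid modulo lcm(8645, 17) = 146965: x ≡ 135080 (mod 146965).
Verify against each original: 135080 mod 7 = 1, 135080 mod 13 = 10, 135080 mod 5 = 0, 135080 mod 19 = 9, 135080 mod 17 = 15.

x ≡ 135080 (mod 146965).


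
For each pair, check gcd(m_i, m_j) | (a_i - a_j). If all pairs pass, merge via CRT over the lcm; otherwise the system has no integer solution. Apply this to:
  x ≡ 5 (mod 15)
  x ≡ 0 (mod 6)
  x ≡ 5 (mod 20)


Moduli 15, 6, 20 are not pairwise coprime, so CRT works modulo lcm(m_i) when all pairwise compatibility conditions hold.
Pairwise compatibility: gcd(m_i, m_j) must divide a_i - a_j for every pair.
Merge one congruence at a time:
  Start: x ≡ 5 (mod 15).
  Combine with x ≡ 0 (mod 6): gcd(15, 6) = 3, and 0 - 5 = -5 is NOT divisible by 3.
    ⇒ system is inconsistent (no integer solution).

No solution (the system is inconsistent).


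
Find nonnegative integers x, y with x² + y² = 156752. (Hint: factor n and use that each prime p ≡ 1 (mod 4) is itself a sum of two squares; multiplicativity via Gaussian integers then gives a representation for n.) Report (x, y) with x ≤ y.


Step 1: Factor n = 156752 = 2^4 · 97 · 101.
Step 2: Check the mod-4 condition on each prime factor: 2 = 2 (special); 97 ≡ 1 (mod 4), exponent 1; 101 ≡ 1 (mod 4), exponent 1.
All primes ≡ 3 (mod 4) appear to even exponent (or don't appear), so by the two-squares theorem n IS expressible as a sum of two squares.
Step 3: Build a representation. Group n = k² · m with k = 4 and m = 97 · 101 = 9797 (a product of primes ≡ 1 (mod 4)); a representation of m scales to one of n via (k·x)² + (k·y)² = k²(x² + y²). Each prime p ≡ 1 (mod 4) is itself a sum of two squares; find a² by testing p − a² for a perfect square:
  97: 97 − 1² = 96, 97 − 2² = 93, 97 − 3² = 88, 97 − 4² = 81 = 9² ⇒ 97 = 4² + 9².
  101: 101 − 1² = 100 = 10² ⇒ 101 = 1² + 10².
  Combine using the Brahmagupta–Fibonacci identity (a² + b²)(c² + d²) = (ac − bd)² + (ad + bc)² = (ac + bd)² + (ad − bc)²:
  97 · 101 = 9797: from (4² + 9²)(1² + 10²), take (4·1 − 9·10, 4·10 + 9·1) = (4 − 90, 40 + 9) = (-86, 49); dropping signs (only squares matter) gives (86, 49); check 86² + 49² = 7396 + 2401 = 9797 ✓.
  Scale by k = 4: (4·86, 4·49) = (344, 196).
Step 4: Order so x ≤ y and verify: 196² + 344² = 38416 + 118336 = 156752 = n. ✓

n = 156752 = 196² + 344² (one valid representation with x ≤ y).


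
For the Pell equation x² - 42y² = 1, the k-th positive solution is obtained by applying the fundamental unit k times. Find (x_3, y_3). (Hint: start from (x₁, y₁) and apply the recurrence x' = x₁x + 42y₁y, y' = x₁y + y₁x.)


Step 1: Find the fundamental solution (x₁, y₁) of x² - 42y² = 1.
  Expand √42 as a continued fraction. a₀ = ⌊√42⌋ = 6; iterate m_{k+1} = d_k·a_k − m_k, d_{k+1} = (42 − m_{k+1}²)/d_k, a_{k+1} = ⌊(a₀ + m_{k+1})/d_{k+1}⌋ (starting m₀ = 0, d₀ = 1), with convergents p_k = a_k·p_{k-1} + p_{k-2}, q_k = a_k·q_{k-1} + q_{k-2} (p₋₁ = 1, q₋₁ = 0):
  k = 0: a₀ = 6; p₀/q₀ = 6/1; p₀² − 42·q₀² = 36 − 42 = -6.
  k = 1: m = 6, d = 6, a = ⌊(6 + 6)/6⌋ = 2; p/q = (2·6 + 1)/(2·1 + 0) = 13/2; p² − 42·q² = 169 − 168 = 1.
  The first convergent with p² − 42·q² = 1 gives the fundamental solution (x₁, y₁) = (13, 2).
Step 2: Apply the recurrence (x_{n+1}, y_{n+1}) = (x₁x_n + 42y₁y_n, x₁y_n + y₁x_n) repeatedly.
  From (x_1, y_1) = (13, 2): x_2 = 13·13 + 42·2·2 = 337; y_2 = 13·2 + 2·13 = 52.
  From (x_2, y_2) = (337, 52): x_3 = 13·337 + 42·2·52 = 8749; y_3 = 13·52 + 2·337 = 1350.
Step 3: Verify x_3² - 42·y_3² = 76545001 - 76545000 = 1 (should be 1). ✓

(x_1, y_1) = (13, 2); (x_3, y_3) = (8749, 1350).


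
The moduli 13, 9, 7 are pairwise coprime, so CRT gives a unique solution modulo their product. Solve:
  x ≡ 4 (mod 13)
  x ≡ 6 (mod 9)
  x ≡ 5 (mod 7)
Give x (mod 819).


Moduli 13, 9, 7 are pairwise coprime; by CRT there is a unique solution modulo M = 13 · 9 · 7 = 819.
Solve pairwise, accumulating the modulus:
  Start with x ≡ 4 (mod 13).
  Combine with x ≡ 6 (mod 9): since gcd(13, 9) = 1, we get a unique residue mod 117.
    Write x = 4 + 13·t and substitute into x ≡ 6 (mod 9): 13·t ≡ 6 − 4 = 2 (mod 9).
    Reduce coefficients mod 9: 4·t ≡ 2 (mod 9).
    The inverse of 4 mod 9 is 7 (since 4·7 = 28 = 3·9 + 1), so t ≡ 7·2 = 14 ≡ 5 (mod 9).
    Then x = 4 + 13·5 = 69, valid modulo lcm(13, 9) = 117: x ≡ 69 (mod 117).
  Combine with x ≡ 5 (mod 7): since gcd(117, 7) = 1, we get a unique residue mod 819.
    Write x = 69 + 117·t and substitute into x ≡ 5 (mod 7): 117·t ≡ 5 − 69 = -64 (mod 7).
    Reduce coefficients mod 7: 5·t ≡ 6 (mod 7).
    The inverse of 5 mod 7 is 3 (since 5·3 = 15 = 2·7 + 1), so t ≡ 3·6 = 18 ≡ 4 (mod 7).
    Then x = 69 + 117·4 = 537, valid modulo lcm(117, 7) = 819: x ≡ 537 (mod 819).
Verify: 537 mod 13 = 4 ✓, 537 mod 9 = 6 ✓, 537 mod 7 = 5 ✓.

x ≡ 537 (mod 819).


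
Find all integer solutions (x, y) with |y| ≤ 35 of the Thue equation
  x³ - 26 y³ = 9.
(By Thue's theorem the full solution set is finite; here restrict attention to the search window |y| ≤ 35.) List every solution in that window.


The equation is x³ - 26y³ = 9. For fixed y, x³ = 26·y³ + 9, so a solution requires the RHS to be a perfect cube.
Strategy: iterate y from -35 to 35, compute RHS = 26·y³ + 9, and check whether it is a (positive or negative) perfect cube.
Check small values of y:
  y = 0: RHS = 9 is not a perfect cube.
  y = 1: RHS = 35 is not a perfect cube.
  y = -1: RHS = -17 is not a perfect cube.
  y = 2: RHS = 217 is not a perfect cube.
  y = -2: RHS = -199 is not a perfect cube.
  y = 3: RHS = 711 is not a perfect cube.
  y = -3: RHS = -693 is not a perfect cube.
Continuing the search up to |y| = 35 finds no solutions either.
No (x, y) in the scanned range satisfies the equation.

No integer solutions with |y| ≤ 35.


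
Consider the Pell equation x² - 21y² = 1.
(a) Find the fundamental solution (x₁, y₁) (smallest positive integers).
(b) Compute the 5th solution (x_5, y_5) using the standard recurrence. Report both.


Step 1: Find the fundamental solution (x₁, y₁) of x² - 21y² = 1.
  Expand √21 as a continued fraction. a₀ = ⌊√21⌋ = 4; iterate m_{k+1} = d_k·a_k − m_k, d_{k+1} = (21 − m_{k+1}²)/d_k, a_{k+1} = ⌊(a₀ + m_{k+1})/d_{k+1}⌋ (starting m₀ = 0, d₀ = 1), with convergents p_k = a_k·p_{k-1} + p_{k-2}, q_k = a_k·q_{k-1} + q_{k-2} (p₋₁ = 1, q₋₁ = 0):
  k = 0: a₀ = 4; p₀/q₀ = 4/1; p₀² − 21·q₀² = 16 − 21 = -5.
  k = 1: m = 4, d = 5, a = ⌊(4 + 4)/5⌋ = 1; p/q = (1·4 + 1)/(1·1 + 0) = 5/1; p² − 21·q² = 25 − 21 = 4.
  k = 2: m = 1, d = 4, a = ⌊(4 + 1)/4⌋ = 1; p/q = (1·5 + 4)/(1·1 + 1) = 9/2; p² − 21·q² = 81 − 84 = -3.
  k = 3: m = 3, d = 3, a = ⌊(4 + 3)/3⌋ = 2; p/q = (2·9 + 5)/(2·2 + 1) = 23/5; p² − 21·q² = 529 − 525 = 4.
  k = 4: m = 3, d = 4, a = ⌊(4 + 3)/4⌋ = 1; p/q = (1·23 + 9)/(1·5 + 2) = 32/7; p² − 21·q² = 1024 − 1029 = -5.
  k = 5: m = 1, d = 5, a = ⌊(4 + 1)/5⌋ = 1; p/q = (1·32 + 23)/(1·7 + 5) = 55/12; p² − 21·q² = 3025 − 3024 = 1.
  The first convergent with p² − 21·q² = 1 gives the fundamental solution (x₁, y₁) = (55, 12).
Step 2: Apply the recurrence (x_{n+1}, y_{n+1}) = (x₁x_n + 21y₁y_n, x₁y_n + y₁x_n) repeatedly.
  From (x_1, y_1) = (55, 12): x_2 = 55·55 + 21·12·12 = 6049; y_2 = 55·12 + 12·55 = 1320.
  From (x_2, y_2) = (6049, 1320): x_3 = 55·6049 + 21·12·1320 = 665335; y_3 = 55·1320 + 12·6049 = 145188.
  From (x_3, y_3) = (665335, 145188): x_4 = 55·665335 + 21·12·145188 = 73180801; y_4 = 55·145188 + 12·665335 = 15969360.
  From (x_4, y_4) = (73180801, 15969360): x_5 = 55·73180801 + 21·12·15969360 = 8049222775; y_5 = 55·15969360 + 12·73180801 = 1756484412.
Step 3: Verify x_5² - 21·y_5² = 64789987281578700625 - 64789987281578700624 = 1 (should be 1). ✓

(x_1, y_1) = (55, 12); (x_5, y_5) = (8049222775, 1756484412).


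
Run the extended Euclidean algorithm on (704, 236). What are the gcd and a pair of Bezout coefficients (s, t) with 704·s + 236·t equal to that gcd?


Euclidean algorithm on (704, 236) — divide until remainder is 0:
  704 = 2 · 236 + 232
  236 = 1 · 232 + 4
  232 = 58 · 4 + 0
gcd(704, 236) = 4.
Track Bezout coefficients alongside the remainders: start with r₀ = 704 = a·1 + b·0 (s = 1, t = 0) and r₁ = 236 = a·0 + b·1 (s = 0, t = 1); each new remainder r_{k+1} = r_{k-1} − q_k·r_k inherits s_{k+1} = s_{k-1} − q_k·s_k, t_{k+1} = t_{k-1} − q_k·t_k, so r_k = a·s_k + b·t_k at every step:
  q = 2: r = 232, s = 1 − 2·0 = 1, t = 0 − 2·1 = -2  (check: 704·1 + 236·(-2) = 232)
  q = 1: r = 4, s = 0 − 1·1 = -1, t = 1 − 1·(-2) = 3  (check: 704·(-1) + 236·3 = 4)
The row with r = 4 (the gcd) gives the Bezout coefficients s = -1, t = 3.
Result: 704 · (-1) + 236 · (3) = 4.

gcd(704, 236) = 4; s = -1, t = 3 (check: 704·(-1) + 236·3 = 4).


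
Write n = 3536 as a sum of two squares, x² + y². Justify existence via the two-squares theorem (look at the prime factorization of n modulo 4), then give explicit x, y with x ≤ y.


Step 1: Factor n = 3536 = 2^4 · 13 · 17.
Step 2: Check the mod-4 condition on each prime factor: 2 = 2 (special); 13 ≡ 1 (mod 4), exponent 1; 17 ≡ 1 (mod 4), exponent 1.
All primes ≡ 3 (mod 4) appear to even exponent (or don't appear), so by the two-squares theorem n IS expressible as a sum of two squares.
Step 3: Build a representation. Group n = k² · m with k = 4 and m = 13 · 17 = 221 (a product of primes ≡ 1 (mod 4)); a representation of m scales to one of n via (k·x)² + (k·y)² = k²(x² + y²). Each prime p ≡ 1 (mod 4) is itself a sum of two squares; find a² by testing p − a² for a perfect square:
  13: 13 − 1² = 12, 13 − 2² = 9 = 3² ⇒ 13 = 2² + 3².
  17: 17 − 1² = 16 = 4² ⇒ 17 = 1² + 4².
  Combine using the Brahmagupta–Fibonacci identity (a² + b²)(c² + d²) = (ac − bd)² + (ad + bc)² = (ac + bd)² + (ad − bc)²:
  13 · 17 = 221: from (2² + 3²)(1² + 4²), take (2·1 − 3·4, 2·4 + 3·1) = (2 − 12, 8 + 3) = (-10, 11); dropping signs (only squares matter) gives (10, 11); check 10² + 11² = 100 + 121 = 221 ✓.
  Scale by k = 4: (4·10, 4·11) = (40, 44).
Step 4: Order so x ≤ y and verify: 40² + 44² = 1600 + 1936 = 3536 = n. ✓

n = 3536 = 40² + 44² (one valid representation with x ≤ y).


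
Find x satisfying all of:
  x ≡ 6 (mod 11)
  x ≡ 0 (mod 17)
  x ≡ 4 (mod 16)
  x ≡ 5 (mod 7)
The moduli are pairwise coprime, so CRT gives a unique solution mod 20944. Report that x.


Product of moduli M = 11 · 17 · 16 · 7 = 20944.
Merge one congruence at a time:
  Start: x ≡ 6 (mod 11).
  Combine with x ≡ 0 (mod 17); new modulus lcm = 187.
    Write x = 6 + 11·t and substitute into x ≡ 0 (mod 17): 11·t ≡ 0 − 6 = -6 (mod 17).
    Reduce coefficients mod 17: 11·t ≡ 11 (mod 17).
    The inverse of 11 mod 17 is 14 (since 11·14 = 154 = 9·17 + 1), so t ≡ 14·11 = 154 ≡ 1 (mod 17).
    Then x = 6 + 11·1 = 17, valid modulo lcm(11, 17) = 187: x ≡ 17 (mod 187).
  Combine with x ≡ 4 (mod 16); new modulus lcm = 2992.
    Write x = 17 + 187·t and substitute into x ≡ 4 (mod 16): 187·t ≡ 4 − 17 = -13 (mod 16).
    Reduce coefficients mod 16: 11·t ≡ 3 (mod 16).
    The inverse of 11 mod 16 is 3 (since 11·3 = 33 = 2·16 + 1), so t ≡ 3·3 = 9 ≡ 9 (mod 16).
    Then x = 17 + 187·9 = 1700, valid modulo lcm(187, 16) = 2992: x ≡ 1700 (mod 2992).
  Combine with x ≡ 5 (mod 7); new modulus lcm = 20944.
    Write x = 1700 + 2992·t and substitute into x ≡ 5 (mod 7): 2992·t ≡ 5 − 1700 = -1695 (mod 7).
    Reduce coefficients mod 7: 3·t ≡ 6 (mod 7).
    The inverse of 3 mod 7 is 5 (since 3·5 = 15 = 2·7 + 1), so t ≡ 5·6 = 30 ≡ 2 (mod 7).
    Then x = 1700 + 2992·2 = 7684, valid modulo lcm(2992, 7) = 20944: x ≡ 7684 (mod 20944).
Verify against each original: 7684 mod 11 = 6, 7684 mod 17 = 0, 7684 mod 16 = 4, 7684 mod 7 = 5.

x ≡ 7684 (mod 20944).


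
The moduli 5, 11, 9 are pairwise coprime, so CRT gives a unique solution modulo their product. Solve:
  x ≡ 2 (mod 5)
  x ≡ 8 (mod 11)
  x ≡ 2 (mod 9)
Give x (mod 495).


Moduli 5, 11, 9 are pairwise coprime; by CRT there is a unique solution modulo M = 5 · 11 · 9 = 495.
Solve pairwise, accumulating the modulus:
  Start with x ≡ 2 (mod 5).
  Combine with x ≡ 8 (mod 11): since gcd(5, 11) = 1, we get a unique residue mod 55.
    Write x = 2 + 5·t and substitute into x ≡ 8 (mod 11): 5·t ≡ 8 − 2 = 6 (mod 11).
    The inverse of 5 mod 11 is 9 (since 5·9 = 45 = 4·11 + 1), so t ≡ 9·6 = 54 ≡ 10 (mod 11).
    Then x = 2 + 5·10 = 52, valid modulo lcm(5, 11) = 55: x ≡ 52 (mod 55).
  Combine with x ≡ 2 (mod 9): since gcd(55, 9) = 1, we get a unique residue mod 495.
    Write x = 52 + 55·t and substitute into x ≡ 2 (mod 9): 55·t ≡ 2 − 52 = -50 (mod 9).
    Reduce coefficients mod 9: 1·t ≡ 4 (mod 9).
    So t ≡ 4 (mod 9).
    Then x = 52 + 55·4 = 272, valid modulo lcm(55, 9) = 495: x ≡ 272 (mod 495).
Verify: 272 mod 5 = 2 ✓, 272 mod 11 = 8 ✓, 272 mod 9 = 2 ✓.

x ≡ 272 (mod 495).


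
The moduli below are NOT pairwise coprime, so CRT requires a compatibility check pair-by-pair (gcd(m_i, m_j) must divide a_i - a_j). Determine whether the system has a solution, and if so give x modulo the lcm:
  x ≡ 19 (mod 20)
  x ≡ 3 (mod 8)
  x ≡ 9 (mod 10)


Moduli 20, 8, 10 are not pairwise coprime, so CRT works modulo lcm(m_i) when all pairwise compatibility conditions hold.
Pairwise compatibility: gcd(m_i, m_j) must divide a_i - a_j for every pair.
Merge one congruence at a time:
  Start: x ≡ 19 (mod 20).
  Combine with x ≡ 3 (mod 8): gcd(20, 8) = 4; 3 - 19 = -16, which IS divisible by 4, so compatible.
    Write x = 19 + 20·t and substitute into x ≡ 3 (mod 8): 20·t ≡ 3 − 19 = -16 (mod 8).
    Divide the congruence (and modulus) by g = 4: 5·t ≡ -4 (mod 2).
    Reduce coefficients mod 2: 1·t ≡ 0 (mod 2).
    So t ≡ 0 (mod 2).
    Then x = 19 + 20·0 = 19, valid modulo lcm(20, 8) = 40: x ≡ 19 (mod 40).
  Combine with x ≡ 9 (mod 10): gcd(40, 10) = 10; 9 - 19 = -10, which IS divisible by 10, so compatible.
    Write x = 19 + 40·t and substitute into x ≡ 9 (mod 10): 40·t ≡ 9 − 19 = -10 (mod 10).
    Divide the congruence (and modulus) by g = 10: 4·t ≡ -1 (mod 1).
    Modulo 1 every t works; take t = 0.
    Then x = 19 + 40·0 = 19, valid modulo lcm(40, 10) = 40: x ≡ 19 (mod 40).
Verify: 19 mod 20 = 19, 19 mod 8 = 3, 19 mod 10 = 9.

x ≡ 19 (mod 40).


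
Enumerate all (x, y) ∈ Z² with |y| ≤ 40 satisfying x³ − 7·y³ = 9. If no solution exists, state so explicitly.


The equation is x³ - 7y³ = 9. For fixed y, x³ = 7·y³ + 9, so a solution requires the RHS to be a perfect cube.
Strategy: iterate y from -40 to 40, compute RHS = 7·y³ + 9, and check whether it is a (positive or negative) perfect cube.
Check small values of y:
  y = 0: RHS = 9 is not a perfect cube.
  y = 1: RHS = 16 is not a perfect cube.
  y = -1: RHS = 2 is not a perfect cube.
  y = 2: RHS = 65 is not a perfect cube.
  y = -2: RHS = -47 is not a perfect cube.
  y = 3: RHS = 198 is not a perfect cube.
  y = -3: RHS = -180 is not a perfect cube.
Continuing the search up to |y| = 40 finds no solutions either.
No (x, y) in the scanned range satisfies the equation.

No integer solutions with |y| ≤ 40.


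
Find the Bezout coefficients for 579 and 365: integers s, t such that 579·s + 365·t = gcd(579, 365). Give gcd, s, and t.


Euclidean algorithm on (579, 365) — divide until remainder is 0:
  579 = 1 · 365 + 214
  365 = 1 · 214 + 151
  214 = 1 · 151 + 63
  151 = 2 · 63 + 25
  63 = 2 · 25 + 13
  25 = 1 · 13 + 12
  13 = 1 · 12 + 1
  12 = 12 · 1 + 0
gcd(579, 365) = 1.
Track Bezout coefficients alongside the remainders: start with r₀ = 579 = a·1 + b·0 (s = 1, t = 0) and r₁ = 365 = a·0 + b·1 (s = 0, t = 1); each new remainder r_{k+1} = r_{k-1} − q_k·r_k inherits s_{k+1} = s_{k-1} − q_k·s_k, t_{k+1} = t_{k-1} − q_k·t_k, so r_k = a·s_k + b·t_k at every step:
  q = 1: r = 214, s = 1 − 1·0 = 1, t = 0 − 1·1 = -1  (check: 579·1 + 365·(-1) = 214)
  q = 1: r = 151, s = 0 − 1·1 = -1, t = 1 − 1·(-1) = 2  (check: 579·(-1) + 365·2 = 151)
  q = 1: r = 63, s = 1 − 1·(-1) = 2, t = -1 − 1·2 = -3  (check: 579·2 + 365·(-3) = 63)
  q = 2: r = 25, s = -1 − 2·2 = -5, t = 2 − 2·(-3) = 8  (check: 579·(-5) + 365·8 = 25)
  q = 2: r = 13, s = 2 − 2·(-5) = 12, t = -3 − 2·8 = -19  (check: 579·12 + 365·(-19) = 13)
  q = 1: r = 12, s = -5 − 1·12 = -17, t = 8 − 1·(-19) = 27  (check: 579·(-17) + 365·27 = 12)
  q = 1: r = 1, s = 12 − 1·(-17) = 29, t = -19 − 1·27 = -46  (check: 579·29 + 365·(-46) = 1)
The row with r = 1 (the gcd) gives the Bezout coefficients s = 29, t = -46.
Result: 579 · (29) + 365 · (-46) = 1.

gcd(579, 365) = 1; s = 29, t = -46 (check: 579·29 + 365·(-46) = 1).


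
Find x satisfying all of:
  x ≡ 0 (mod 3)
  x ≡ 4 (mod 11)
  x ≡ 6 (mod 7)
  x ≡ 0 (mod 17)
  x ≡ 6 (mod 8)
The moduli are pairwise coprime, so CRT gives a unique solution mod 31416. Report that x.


Product of moduli M = 3 · 11 · 7 · 17 · 8 = 31416.
Merge one congruence at a time:
  Start: x ≡ 0 (mod 3).
  Combine with x ≡ 4 (mod 11); new modulus lcm = 33.
    Write x = 0 + 3·t and substitute into x ≡ 4 (mod 11): 3·t ≡ 4 − 0 = 4 (mod 11).
    The inverse of 3 mod 11 is 4 (since 3·4 = 12 = 1·11 + 1), so t ≡ 4·4 = 16 ≡ 5 (mod 11).
    Then x = 0 + 3·5 = 15, valid modulo lcm(3, 11) = 33: x ≡ 15 (mod 33).
  Combine with x ≡ 6 (mod 7); new modulus lcm = 231.
    Write x = 15 + 33·t and substitute into x ≡ 6 (mod 7): 33·t ≡ 6 − 15 = -9 (mod 7).
    Reduce coefficients mod 7: 5·t ≡ 5 (mod 7).
    The inverse of 5 mod 7 is 3 (since 5·3 = 15 = 2·7 + 1), so t ≡ 3·5 = 15 ≡ 1 (mod 7).
    Then x = 15 + 33·1 = 48, valid modulo lcm(33, 7) = 231: x ≡ 48 (mod 231).
  Combine with x ≡ 0 (mod 17); new modulus lcm = 3927.
    Write x = 48 + 231·t and substitute into x ≡ 0 (mod 17): 231·t ≡ 0 − 48 = -48 (mod 17).
    Reduce coefficients mod 17: 10·t ≡ 3 (mod 17).
    The inverse of 10 mod 17 is 12 (since 10·12 = 120 = 7·17 + 1), so t ≡ 12·3 = 36 ≡ 2 (mod 17).
    Then x = 48 + 231·2 = 510, valid modulo lcm(231, 17) = 3927: x ≡ 510 (mod 3927).
  Combine with x ≡ 6 (mod 8); new modulus lcm = 31416.
    Write x = 510 + 3927·t and substitute into x ≡ 6 (mod 8): 3927·t ≡ 6 − 510 = -504 (mod 8).
    Reduce coefficients mod 8: 7·t ≡ 0 (mod 8).
    The inverse of 7 mod 8 is 7 (since 7·7 = 49 = 6·8 + 1), so t ≡ 7·0 = 0 ≡ 0 (mod 8).
    Then x = 510 + 3927·0 = 510, valid modulo lcm(3927, 8) = 31416: x ≡ 510 (mod 31416).
Verify against each original: 510 mod 3 = 0, 510 mod 11 = 4, 510 mod 7 = 6, 510 mod 17 = 0, 510 mod 8 = 6.

x ≡ 510 (mod 31416).


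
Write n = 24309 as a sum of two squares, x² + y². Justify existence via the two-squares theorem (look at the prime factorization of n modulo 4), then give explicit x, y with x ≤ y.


Step 1: Factor n = 24309 = 3^2 · 37 · 73.
Step 2: Check the mod-4 condition on each prime factor: 3 ≡ 3 (mod 4), exponent 2 (must be even); 37 ≡ 1 (mod 4), exponent 1; 73 ≡ 1 (mod 4), exponent 1.
All primes ≡ 3 (mod 4) appear to even exponent (or don't appear), so by the two-squares theorem n IS expressible as a sum of two squares.
Step 3: Build a representation. Group n = k² · m with k = 3 and m = 37 · 73 = 2701 (a product of primes ≡ 1 (mod 4)); a representation of m scales to one of n via (k·x)² + (k·y)² = k²(x² + y²). Each prime p ≡ 1 (mod 4) is itself a sum of two squares; find a² by testing p − a² for a perfect square:
  37: 37 − 1² = 36 = 6² ⇒ 37 = 1² + 6².
  73: 73 − 1² = 72, 73 − 2² = 69, 73 − 3² = 64 = 8² ⇒ 73 = 3² + 8².
  Combine using the Brahmagupta–Fibonacci identity (a² + b²)(c² + d²) = (ac − bd)² + (ad + bc)² = (ac + bd)² + (ad − bc)²:
  37 · 73 = 2701: from (1² + 6²)(3² + 8²), take (1·3 − 6·8, 1·8 + 6·3) = (3 − 48, 8 + 18) = (-45, 26); dropping signs (only squares matter) gives (45, 26); check 45² + 26² = 2025 + 676 = 2701 ✓.
  Scale by k = 3: (3·45, 3·26) = (135, 78).
Step 4: Order so x ≤ y and verify: 78² + 135² = 6084 + 18225 = 24309 = n. ✓

n = 24309 = 78² + 135² (one valid representation with x ≤ y).


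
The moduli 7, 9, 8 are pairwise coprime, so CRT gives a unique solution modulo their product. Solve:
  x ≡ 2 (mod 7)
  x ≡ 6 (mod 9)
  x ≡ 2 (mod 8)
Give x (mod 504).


Moduli 7, 9, 8 are pairwise coprime; by CRT there is a unique solution modulo M = 7 · 9 · 8 = 504.
Solve pairwise, accumulating the modulus:
  Start with x ≡ 2 (mod 7).
  Combine with x ≡ 6 (mod 9): since gcd(7, 9) = 1, we get a unique residue mod 63.
    Write x = 2 + 7·t and substitute into x ≡ 6 (mod 9): 7·t ≡ 6 − 2 = 4 (mod 9).
    The inverse of 7 mod 9 is 4 (since 7·4 = 28 = 3·9 + 1), so t ≡ 4·4 = 16 ≡ 7 (mod 9).
    Then x = 2 + 7·7 = 51, valid modulo lcm(7, 9) = 63: x ≡ 51 (mod 63).
  Combine with x ≡ 2 (mod 8): since gcd(63, 8) = 1, we get a unique residue mod 504.
    Write x = 51 + 63·t and substitute into x ≡ 2 (mod 8): 63·t ≡ 2 − 51 = -49 (mod 8).
    Reduce coefficients mod 8: 7·t ≡ 7 (mod 8).
    The inverse of 7 mod 8 is 7 (since 7·7 = 49 = 6·8 + 1), so t ≡ 7·7 = 49 ≡ 1 (mod 8).
    Then x = 51 + 63·1 = 114, valid modulo lcm(63, 8) = 504: x ≡ 114 (mod 504).
Verify: 114 mod 7 = 2 ✓, 114 mod 9 = 6 ✓, 114 mod 8 = 2 ✓.

x ≡ 114 (mod 504).


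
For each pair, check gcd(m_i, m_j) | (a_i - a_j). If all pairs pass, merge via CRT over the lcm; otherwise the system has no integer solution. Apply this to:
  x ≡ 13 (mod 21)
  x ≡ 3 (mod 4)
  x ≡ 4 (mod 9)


Moduli 21, 4, 9 are not pairwise coprime, so CRT works modulo lcm(m_i) when all pairwise compatibility conditions hold.
Pairwise compatibility: gcd(m_i, m_j) must divide a_i - a_j for every pair.
Merge one congruence at a time:
  Start: x ≡ 13 (mod 21).
  Combine with x ≡ 3 (mod 4): gcd(21, 4) = 1; 3 - 13 = -10, which IS divisible by 1, so compatible.
    Write x = 13 + 21·t and substitute into x ≡ 3 (mod 4): 21·t ≡ 3 − 13 = -10 (mod 4).
    Reduce coefficients mod 4: 1·t ≡ 2 (mod 4).
    So t ≡ 2 (mod 4).
    Then x = 13 + 21·2 = 55, valid modulo lcm(21, 4) = 84: x ≡ 55 (mod 84).
  Combine with x ≡ 4 (mod 9): gcd(84, 9) = 3; 4 - 55 = -51, which IS divisible by 3, so compatible.
    Write x = 55 + 84·t and substitute into x ≡ 4 (mod 9): 84·t ≡ 4 − 55 = -51 (mod 9).
    Divide the congruence (and modulus) by g = 3: 28·t ≡ -17 (mod 3).
    Reduce coefficients mod 3: 1·t ≡ 1 (mod 3).
    So t ≡ 1 (mod 3).
    Then x = 55 + 84·1 = 139, valid modulo lcm(84, 9) = 252: x ≡ 139 (mod 252).
Verify: 139 mod 21 = 13, 139 mod 4 = 3, 139 mod 9 = 4.

x ≡ 139 (mod 252).


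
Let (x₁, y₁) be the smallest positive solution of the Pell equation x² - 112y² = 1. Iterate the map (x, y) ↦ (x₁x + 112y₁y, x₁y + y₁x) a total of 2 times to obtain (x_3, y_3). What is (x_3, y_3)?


Step 1: Find the fundamental solution (x₁, y₁) of x² - 112y² = 1.
  Expand √112 as a continued fraction. a₀ = ⌊√112⌋ = 10; iterate m_{k+1} = d_k·a_k − m_k, d_{k+1} = (112 − m_{k+1}²)/d_k, a_{k+1} = ⌊(a₀ + m_{k+1})/d_{k+1}⌋ (starting m₀ = 0, d₀ = 1), with convergents p_k = a_k·p_{k-1} + p_{k-2}, q_k = a_k·q_{k-1} + q_{k-2} (p₋₁ = 1, q₋₁ = 0):
  k = 0: a₀ = 10; p₀/q₀ = 10/1; p₀² − 112·q₀² = 100 − 112 = -12.
  k = 1: m = 10, d = 12, a = ⌊(10 + 10)/12⌋ = 1; p/q = (1·10 + 1)/(1·1 + 0) = 11/1; p² − 112·q² = 121 − 112 = 9.
  k = 2: m = 2, d = 9, a = ⌊(10 + 2)/9⌋ = 1; p/q = (1·11 + 10)/(1·1 + 1) = 21/2; p² − 112·q² = 441 − 448 = -7.
  k = 3: m = 7, d = 7, a = ⌊(10 + 7)/7⌋ = 2; p/q = (2·21 + 11)/(2·2 + 1) = 53/5; p² − 112·q² = 2809 − 2800 = 9.
  k = 4: m = 7, d = 9, a = ⌊(10 + 7)/9⌋ = 1; p/q = (1·53 + 21)/(1·5 + 2) = 74/7; p² − 112·q² = 5476 − 5488 = -12.
  k = 5: m = 2, d = 12, a = ⌊(10 + 2)/12⌋ = 1; p/q = (1·74 + 53)/(1·7 + 5) = 127/12; p² − 112·q² = 16129 − 16128 = 1.
  The first convergent with p² − 112·q² = 1 gives the fundamental solution (x₁, y₁) = (127, 12).
Step 2: Apply the recurrence (x_{n+1}, y_{n+1}) = (x₁x_n + 112y₁y_n, x₁y_n + y₁x_n) repeatedly.
  From (x_1, y_1) = (127, 12): x_2 = 127·127 + 112·12·12 = 32257; y_2 = 127·12 + 12·127 = 3048.
  From (x_2, y_2) = (32257, 3048): x_3 = 127·32257 + 112·12·3048 = 8193151; y_3 = 127·3048 + 12·32257 = 774180.
Step 3: Verify x_3² - 112·y_3² = 67127723308801 - 67127723308800 = 1 (should be 1). ✓

(x_1, y_1) = (127, 12); (x_3, y_3) = (8193151, 774180).


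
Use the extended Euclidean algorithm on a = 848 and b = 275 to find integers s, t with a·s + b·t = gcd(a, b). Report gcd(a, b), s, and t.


Euclidean algorithm on (848, 275) — divide until remainder is 0:
  848 = 3 · 275 + 23
  275 = 11 · 23 + 22
  23 = 1 · 22 + 1
  22 = 22 · 1 + 0
gcd(848, 275) = 1.
Track Bezout coefficients alongside the remainders: start with r₀ = 848 = a·1 + b·0 (s = 1, t = 0) and r₁ = 275 = a·0 + b·1 (s = 0, t = 1); each new remainder r_{k+1} = r_{k-1} − q_k·r_k inherits s_{k+1} = s_{k-1} − q_k·s_k, t_{k+1} = t_{k-1} − q_k·t_k, so r_k = a·s_k + b·t_k at every step:
  q = 3: r = 23, s = 1 − 3·0 = 1, t = 0 − 3·1 = -3  (check: 848·1 + 275·(-3) = 23)
  q = 11: r = 22, s = 0 − 11·1 = -11, t = 1 − 11·(-3) = 34  (check: 848·(-11) + 275·34 = 22)
  q = 1: r = 1, s = 1 − 1·(-11) = 12, t = -3 − 1·34 = -37  (check: 848·12 + 275·(-37) = 1)
The row with r = 1 (the gcd) gives the Bezout coefficients s = 12, t = -37.
Result: 848 · (12) + 275 · (-37) = 1.

gcd(848, 275) = 1; s = 12, t = -37 (check: 848·12 + 275·(-37) = 1).


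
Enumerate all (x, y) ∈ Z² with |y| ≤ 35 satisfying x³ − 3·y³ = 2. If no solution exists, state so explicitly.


The equation is x³ - 3y³ = 2. For fixed y, x³ = 3·y³ + 2, so a solution requires the RHS to be a perfect cube.
Strategy: iterate y from -35 to 35, compute RHS = 3·y³ + 2, and check whether it is a (positive or negative) perfect cube.
Check small values of y:
  y = 0: RHS = 2 is not a perfect cube.
  y = 1: RHS = 5 is not a perfect cube.
  y = -1: RHS = -1 = (-1)³ ⇒ x = -1 works.
  y = 2: RHS = 26 is not a perfect cube.
  y = -2: RHS = -22 is not a perfect cube.
  y = 3: RHS = 83 is not a perfect cube.
  y = -3: RHS = -79 is not a perfect cube.
Continuing the search up to |y| = 35 finds no further solutions beyond those listed.
Collected solutions: (-1, -1).

Solutions (with |y| ≤ 35): (-1, -1).


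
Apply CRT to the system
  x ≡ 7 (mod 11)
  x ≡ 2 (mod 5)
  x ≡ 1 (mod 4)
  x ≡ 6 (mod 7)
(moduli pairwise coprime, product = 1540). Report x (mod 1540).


Product of moduli M = 11 · 5 · 4 · 7 = 1540.
Merge one congruence at a time:
  Start: x ≡ 7 (mod 11).
  Combine with x ≡ 2 (mod 5); new modulus lcm = 55.
    Write x = 7 + 11·t and substitute into x ≡ 2 (mod 5): 11·t ≡ 2 − 7 = -5 (mod 5).
    Reduce coefficients mod 5: 1·t ≡ 0 (mod 5).
    So t ≡ 0 (mod 5).
    Then x = 7 + 11·0 = 7, valid modulo lcm(11, 5) = 55: x ≡ 7 (mod 55).
  Combine with x ≡ 1 (mod 4); new modulus lcm = 220.
    Write x = 7 + 55·t and substitute into x ≡ 1 (mod 4): 55·t ≡ 1 − 7 = -6 (mod 4).
    Reduce coefficients mod 4: 3·t ≡ 2 (mod 4).
    The inverse of 3 mod 4 is 3 (since 3·3 = 9 = 2·4 + 1), so t ≡ 3·2 = 6 ≡ 2 (mod 4).
    Then x = 7 + 55·2 = 117, valid modulo lcm(55, 4) = 220: x ≡ 117 (mod 220).
  Combine with x ≡ 6 (mod 7); new modulus lcm = 1540.
    Write x = 117 + 220·t and substitute into x ≡ 6 (mod 7): 220·t ≡ 6 − 117 = -111 (mod 7).
    Reduce coefficients mod 7: 3·t ≡ 1 (mod 7).
    The inverse of 3 mod 7 is 5 (since 3·5 = 15 = 2·7 + 1), so t ≡ 5·1 = 5 ≡ 5 (mod 7).
    Then x = 117 + 220·5 = 1217, valid modulo lcm(220, 7) = 1540: x ≡ 1217 (mod 1540).
Verify against each original: 1217 mod 11 = 7, 1217 mod 5 = 2, 1217 mod 4 = 1, 1217 mod 7 = 6.

x ≡ 1217 (mod 1540).


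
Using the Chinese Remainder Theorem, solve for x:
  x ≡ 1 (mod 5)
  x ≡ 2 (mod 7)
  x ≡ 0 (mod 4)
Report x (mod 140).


Moduli 5, 7, 4 are pairwise coprime; by CRT there is a unique solution modulo M = 5 · 7 · 4 = 140.
Solve pairwise, accumulating the modulus:
  Start with x ≡ 1 (mod 5).
  Combine with x ≡ 2 (mod 7): since gcd(5, 7) = 1, we get a unique residue mod 35.
    Write x = 1 + 5·t and substitute into x ≡ 2 (mod 7): 5·t ≡ 2 − 1 = 1 (mod 7).
    The inverse of 5 mod 7 is 3 (since 5·3 = 15 = 2·7 + 1), so t ≡ 3·1 = 3 ≡ 3 (mod 7).
    Then x = 1 + 5·3 = 16, valid modulo lcm(5, 7) = 35: x ≡ 16 (mod 35).
  Combine with x ≡ 0 (mod 4): since gcd(35, 4) = 1, we get a unique residue mod 140.
    Write x = 16 + 35·t and substitute into x ≡ 0 (mod 4): 35·t ≡ 0 − 16 = -16 (mod 4).
    Reduce coefficients mod 4: 3·t ≡ 0 (mod 4).
    The inverse of 3 mod 4 is 3 (since 3·3 = 9 = 2·4 + 1), so t ≡ 3·0 = 0 ≡ 0 (mod 4).
    Then x = 16 + 35·0 = 16, valid modulo lcm(35, 4) = 140: x ≡ 16 (mod 140).
Verify: 16 mod 5 = 1 ✓, 16 mod 7 = 2 ✓, 16 mod 4 = 0 ✓.

x ≡ 16 (mod 140).
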